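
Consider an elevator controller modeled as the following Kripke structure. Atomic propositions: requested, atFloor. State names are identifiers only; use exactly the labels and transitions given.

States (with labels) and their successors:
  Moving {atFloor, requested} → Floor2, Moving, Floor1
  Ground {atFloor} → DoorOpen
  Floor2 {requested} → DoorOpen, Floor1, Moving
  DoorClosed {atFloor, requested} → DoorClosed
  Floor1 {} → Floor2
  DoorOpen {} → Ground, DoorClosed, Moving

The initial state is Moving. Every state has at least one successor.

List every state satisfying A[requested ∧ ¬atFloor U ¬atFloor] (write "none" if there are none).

{Floor2, Floor1, DoorOpen}

States satisfying requested ∧ ¬atFloor: {Floor2}.
States satisfying ¬atFloor: {Floor2, Floor1, DoorOpen}.
States satisfying A[requested ∧ ¬atFloor U ¬atFloor]: {Floor2, Floor1, DoorOpen}.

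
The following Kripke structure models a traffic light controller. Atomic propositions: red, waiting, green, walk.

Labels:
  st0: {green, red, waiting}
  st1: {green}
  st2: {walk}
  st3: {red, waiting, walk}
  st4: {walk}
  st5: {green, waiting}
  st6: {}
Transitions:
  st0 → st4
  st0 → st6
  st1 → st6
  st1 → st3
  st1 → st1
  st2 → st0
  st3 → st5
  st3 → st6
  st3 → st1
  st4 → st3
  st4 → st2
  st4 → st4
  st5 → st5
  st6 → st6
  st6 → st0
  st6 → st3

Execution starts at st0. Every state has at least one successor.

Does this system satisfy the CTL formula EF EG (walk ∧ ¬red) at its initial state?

Holds

States satisfying EG (walk ∧ ¬red): {st4}.
States satisfying EF EG (walk ∧ ¬red): {st0, st1, st2, st3, st4, st6}.
Some path from st0 reaches a state where EG (walk ∧ ¬red) holds.
st0 ∈ Sat(EF EG (walk ∧ ¬red)).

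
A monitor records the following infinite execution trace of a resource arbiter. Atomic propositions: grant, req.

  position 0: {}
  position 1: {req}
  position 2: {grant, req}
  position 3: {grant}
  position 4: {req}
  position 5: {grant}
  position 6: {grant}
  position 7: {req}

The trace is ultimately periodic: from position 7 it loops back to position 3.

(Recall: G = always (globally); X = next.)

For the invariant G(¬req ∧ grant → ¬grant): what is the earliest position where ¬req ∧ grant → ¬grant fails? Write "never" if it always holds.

Check ¬req ∧ grant → ¬grant at each position in order: 0 ✓, 1 ✓, 2 ✓.
At position 3 the labels are {grant}, so ¬req ∧ grant → ¬grant is false there. This is the first violation.

3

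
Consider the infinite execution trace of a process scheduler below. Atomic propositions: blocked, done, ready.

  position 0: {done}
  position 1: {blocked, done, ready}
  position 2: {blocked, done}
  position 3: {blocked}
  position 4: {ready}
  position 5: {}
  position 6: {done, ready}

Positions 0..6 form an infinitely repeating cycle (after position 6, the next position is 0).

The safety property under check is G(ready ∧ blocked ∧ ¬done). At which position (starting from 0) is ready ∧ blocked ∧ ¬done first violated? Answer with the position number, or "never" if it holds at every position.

0

At position 0 the labels are {done}, so ready ∧ blocked ∧ ¬done is false there. This is the first violation.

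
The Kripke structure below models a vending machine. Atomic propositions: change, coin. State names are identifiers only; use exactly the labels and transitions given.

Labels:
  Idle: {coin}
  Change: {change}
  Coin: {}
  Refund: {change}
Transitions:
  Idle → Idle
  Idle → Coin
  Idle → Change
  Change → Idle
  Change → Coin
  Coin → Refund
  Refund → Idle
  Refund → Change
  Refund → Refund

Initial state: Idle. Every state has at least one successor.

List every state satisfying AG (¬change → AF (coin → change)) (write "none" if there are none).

States satisfying ¬change → AF (coin → change): {Change, Coin, Refund}.
States satisfying AG (¬change → AF (coin → change)): ∅.

none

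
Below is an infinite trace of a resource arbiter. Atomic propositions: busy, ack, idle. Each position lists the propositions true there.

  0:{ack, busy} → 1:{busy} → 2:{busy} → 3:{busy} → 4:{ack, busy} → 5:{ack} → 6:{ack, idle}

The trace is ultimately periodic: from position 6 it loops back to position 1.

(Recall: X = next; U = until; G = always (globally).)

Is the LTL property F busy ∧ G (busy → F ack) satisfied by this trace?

busy holds at position 0, which is reachable from 0, so F busy holds.
busy → F ack holds at every position 0..6, and those are all positions ever visited, so G (busy → F ack) holds.
Positions where busy holds: 0, 1, 2, 3, 4.
Check F ack at each: 0→ok, 1→ok, 2→ok, 3→ok, 4→ok.
At position 0: F busy is true; G (busy → F ack) is true; so F busy ∧ G (busy → F ack) is true.

Satisfied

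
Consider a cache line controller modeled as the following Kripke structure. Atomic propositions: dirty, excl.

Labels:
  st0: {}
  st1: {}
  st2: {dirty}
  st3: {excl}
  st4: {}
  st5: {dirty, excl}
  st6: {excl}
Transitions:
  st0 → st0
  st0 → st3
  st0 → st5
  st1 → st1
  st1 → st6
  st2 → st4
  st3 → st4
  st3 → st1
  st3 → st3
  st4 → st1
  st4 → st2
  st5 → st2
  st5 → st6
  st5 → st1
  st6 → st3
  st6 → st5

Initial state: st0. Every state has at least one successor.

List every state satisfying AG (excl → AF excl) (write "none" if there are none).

{st0, st1, st2, st3, st4, st5, st6}

States satisfying excl → AF excl: {st0, st1, st2, st3, st4, st5, st6}.
States satisfying AG (excl → AF excl): {st0, st1, st2, st3, st4, st5, st6}.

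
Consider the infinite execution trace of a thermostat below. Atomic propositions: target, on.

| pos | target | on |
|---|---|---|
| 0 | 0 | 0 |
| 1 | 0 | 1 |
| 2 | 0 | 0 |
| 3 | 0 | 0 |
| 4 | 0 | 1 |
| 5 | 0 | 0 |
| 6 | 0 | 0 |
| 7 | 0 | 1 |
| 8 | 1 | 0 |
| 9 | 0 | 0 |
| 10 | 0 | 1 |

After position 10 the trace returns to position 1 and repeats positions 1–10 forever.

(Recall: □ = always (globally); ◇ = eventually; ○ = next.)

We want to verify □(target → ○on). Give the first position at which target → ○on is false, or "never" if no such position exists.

Check target → ○on at each position in order: 0 ✓, 1 ✓, 2 ✓, 3 ✓, 4 ✓, 5 ✓, 6 ✓, 7 ✓.
At position 8 the labels are {target} and the next position 9 has {}, so target → ○on is false there. This is the first violation.

8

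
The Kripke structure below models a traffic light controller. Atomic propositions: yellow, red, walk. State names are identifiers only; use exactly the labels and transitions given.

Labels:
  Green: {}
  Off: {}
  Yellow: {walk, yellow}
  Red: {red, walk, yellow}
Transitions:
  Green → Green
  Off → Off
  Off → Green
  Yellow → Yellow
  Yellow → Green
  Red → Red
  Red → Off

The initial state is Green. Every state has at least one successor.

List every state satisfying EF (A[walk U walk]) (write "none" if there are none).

States satisfying A[walk U walk]: {Yellow, Red}.
States satisfying EF (A[walk U walk]): {Yellow, Red}.

{Yellow, Red}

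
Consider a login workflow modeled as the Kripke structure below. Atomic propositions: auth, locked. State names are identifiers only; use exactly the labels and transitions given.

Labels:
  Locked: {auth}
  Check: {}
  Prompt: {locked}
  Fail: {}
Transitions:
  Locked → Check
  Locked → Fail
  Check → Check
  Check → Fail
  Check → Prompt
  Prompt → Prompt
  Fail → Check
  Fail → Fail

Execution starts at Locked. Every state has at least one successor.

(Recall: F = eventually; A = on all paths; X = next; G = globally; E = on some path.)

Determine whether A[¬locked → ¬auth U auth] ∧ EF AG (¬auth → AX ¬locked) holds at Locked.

No

States satisfying ¬locked → ¬auth: {Check, Prompt, Fail}.
States satisfying auth: {Locked}.
States satisfying A[¬locked → ¬auth U auth]: {Locked}.
States satisfying AG (¬auth → AX ¬locked): ∅.
States satisfying EF AG (¬auth → AX ¬locked): ∅.
States satisfying A[¬locked → ¬auth U auth] ∧ EF AG (¬auth → AX ¬locked): ∅.
Locked ∉ Sat(A[¬locked → ¬auth U auth] ∧ EF AG (¬auth → AX ¬locked)).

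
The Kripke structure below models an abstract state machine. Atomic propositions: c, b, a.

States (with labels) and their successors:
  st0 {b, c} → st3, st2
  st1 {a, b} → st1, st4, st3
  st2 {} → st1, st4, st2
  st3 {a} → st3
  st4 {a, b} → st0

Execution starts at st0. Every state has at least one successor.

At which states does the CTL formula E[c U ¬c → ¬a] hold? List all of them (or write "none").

States satisfying c: {st0}.
States satisfying ¬c → ¬a: {st0, st2}.
States satisfying E[c U ¬c → ¬a]: {st0, st2}.

{st0, st2}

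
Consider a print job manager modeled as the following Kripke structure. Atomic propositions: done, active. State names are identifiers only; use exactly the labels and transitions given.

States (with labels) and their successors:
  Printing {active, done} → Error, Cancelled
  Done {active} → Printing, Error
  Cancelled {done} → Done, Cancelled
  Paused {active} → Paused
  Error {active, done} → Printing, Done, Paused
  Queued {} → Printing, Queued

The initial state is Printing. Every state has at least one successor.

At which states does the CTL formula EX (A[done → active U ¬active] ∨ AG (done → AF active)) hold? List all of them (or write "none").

{Printing, Cancelled, Paused, Error, Queued}

States satisfying A[done → active U ¬active] ∨ AG (done → AF active): {Cancelled, Paused, Queued}.
States satisfying EX (A[done → active U ¬active] ∨ AG (done → AF active)): {Printing, Cancelled, Paused, Error, Queued}.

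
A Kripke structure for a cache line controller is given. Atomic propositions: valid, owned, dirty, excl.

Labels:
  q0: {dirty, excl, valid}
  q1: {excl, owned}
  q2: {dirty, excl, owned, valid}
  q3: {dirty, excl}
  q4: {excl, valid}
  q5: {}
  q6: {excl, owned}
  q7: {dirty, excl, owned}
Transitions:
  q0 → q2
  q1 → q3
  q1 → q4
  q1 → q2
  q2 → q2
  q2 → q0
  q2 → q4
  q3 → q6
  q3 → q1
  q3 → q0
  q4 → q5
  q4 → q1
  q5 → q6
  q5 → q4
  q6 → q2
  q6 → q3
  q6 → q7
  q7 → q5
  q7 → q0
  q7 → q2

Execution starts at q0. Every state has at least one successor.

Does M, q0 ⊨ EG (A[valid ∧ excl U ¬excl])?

Does not hold

States satisfying A[valid ∧ excl U ¬excl]: {q5}.
States satisfying EG (A[valid ∧ excl U ¬excl]): ∅.
No suitable path/successor from q0 witnesses the formula.
q0 ∉ Sat(EG (A[valid ∧ excl U ¬excl])).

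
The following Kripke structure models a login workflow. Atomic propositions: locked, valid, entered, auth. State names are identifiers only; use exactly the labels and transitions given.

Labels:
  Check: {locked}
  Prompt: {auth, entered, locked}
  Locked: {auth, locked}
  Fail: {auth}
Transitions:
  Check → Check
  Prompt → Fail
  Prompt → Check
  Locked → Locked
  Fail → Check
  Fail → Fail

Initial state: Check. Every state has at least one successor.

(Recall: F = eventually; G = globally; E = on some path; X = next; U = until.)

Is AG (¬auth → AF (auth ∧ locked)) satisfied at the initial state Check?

Violated

States satisfying ¬auth → AF (auth ∧ locked): {Prompt, Locked, Fail}.
States satisfying AG (¬auth → AF (auth ∧ locked)): {Locked}.
Check is reachable from Check and violates ¬auth → AF (auth ∧ locked), so AG fails at Check.
Check ∉ Sat(AG (¬auth → AF (auth ∧ locked))).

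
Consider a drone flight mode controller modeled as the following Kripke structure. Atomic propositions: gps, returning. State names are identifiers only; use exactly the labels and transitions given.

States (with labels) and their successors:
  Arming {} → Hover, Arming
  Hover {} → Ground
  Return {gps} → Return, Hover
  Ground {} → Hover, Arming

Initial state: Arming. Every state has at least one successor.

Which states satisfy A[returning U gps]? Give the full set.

{Return}

States satisfying returning: ∅.
States satisfying gps: {Return}.
States satisfying A[returning U gps]: {Return}.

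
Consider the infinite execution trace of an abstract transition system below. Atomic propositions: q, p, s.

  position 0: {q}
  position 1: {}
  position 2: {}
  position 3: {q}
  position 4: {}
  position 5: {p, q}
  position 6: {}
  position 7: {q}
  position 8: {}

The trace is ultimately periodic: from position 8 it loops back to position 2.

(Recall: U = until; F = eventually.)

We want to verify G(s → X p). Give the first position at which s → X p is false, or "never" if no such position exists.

never

s → X p holds at every position 0..8, and those are all the positions the trace ever visits, so the invariant G(s → X p) is never violated.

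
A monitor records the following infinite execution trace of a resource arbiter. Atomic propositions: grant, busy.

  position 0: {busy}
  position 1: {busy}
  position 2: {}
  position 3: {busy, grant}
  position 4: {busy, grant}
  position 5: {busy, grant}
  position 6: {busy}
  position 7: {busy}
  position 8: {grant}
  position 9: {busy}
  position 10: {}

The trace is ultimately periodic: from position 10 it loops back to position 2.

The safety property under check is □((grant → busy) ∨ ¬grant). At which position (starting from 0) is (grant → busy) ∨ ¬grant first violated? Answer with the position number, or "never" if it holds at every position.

8

Check (grant → busy) ∨ ¬grant at each position in order: 0 ✓, 1 ✓, 2 ✓, 3 ✓, 4 ✓, 5 ✓, 6 ✓, 7 ✓.
At position 8 the labels are {grant}, so (grant → busy) ∨ ¬grant is false there. This is the first violation.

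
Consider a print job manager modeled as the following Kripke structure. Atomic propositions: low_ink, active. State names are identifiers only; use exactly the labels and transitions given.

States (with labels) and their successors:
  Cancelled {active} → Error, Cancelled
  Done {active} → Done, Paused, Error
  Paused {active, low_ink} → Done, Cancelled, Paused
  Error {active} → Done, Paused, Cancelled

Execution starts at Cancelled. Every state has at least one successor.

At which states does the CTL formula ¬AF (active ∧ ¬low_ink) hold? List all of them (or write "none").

{Paused}

States satisfying active ∧ ¬low_ink: {Cancelled, Done, Error}.
States satisfying AF (active ∧ ¬low_ink): {Cancelled, Done, Error}.
States satisfying ¬AF (active ∧ ¬low_ink): {Paused}.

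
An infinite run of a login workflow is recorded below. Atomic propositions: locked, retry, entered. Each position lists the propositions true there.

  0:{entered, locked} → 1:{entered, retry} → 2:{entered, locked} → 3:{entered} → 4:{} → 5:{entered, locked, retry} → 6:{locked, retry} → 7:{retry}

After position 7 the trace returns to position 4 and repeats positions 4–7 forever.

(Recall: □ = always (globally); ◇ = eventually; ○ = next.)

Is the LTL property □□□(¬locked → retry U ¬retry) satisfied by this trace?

Holds

□□(¬locked → retry U ¬retry) holds at every position 0..7, and those are all positions ever visited, so □□□(¬locked → retry U ¬retry) holds.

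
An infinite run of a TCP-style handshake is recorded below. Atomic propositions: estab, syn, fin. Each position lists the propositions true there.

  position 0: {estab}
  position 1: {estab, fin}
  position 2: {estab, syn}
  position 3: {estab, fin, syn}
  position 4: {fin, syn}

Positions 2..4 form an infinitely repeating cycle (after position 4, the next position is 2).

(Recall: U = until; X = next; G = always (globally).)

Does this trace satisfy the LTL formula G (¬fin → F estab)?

¬fin → F estab holds at every position 0..4, and those are all positions ever visited, so G (¬fin → F estab) holds.
Positions where ¬fin holds: 0, 2.
Check F estab at each: 0→ok, 2→ok.

Satisfied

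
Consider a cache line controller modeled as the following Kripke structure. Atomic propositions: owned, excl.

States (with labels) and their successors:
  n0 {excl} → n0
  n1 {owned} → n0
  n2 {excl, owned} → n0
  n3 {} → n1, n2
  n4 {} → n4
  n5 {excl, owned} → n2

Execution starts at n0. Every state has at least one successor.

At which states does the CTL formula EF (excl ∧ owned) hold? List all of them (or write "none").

States satisfying excl ∧ owned: {n2, n5}.
States satisfying EF (excl ∧ owned): {n2, n3, n5}.

{n2, n3, n5}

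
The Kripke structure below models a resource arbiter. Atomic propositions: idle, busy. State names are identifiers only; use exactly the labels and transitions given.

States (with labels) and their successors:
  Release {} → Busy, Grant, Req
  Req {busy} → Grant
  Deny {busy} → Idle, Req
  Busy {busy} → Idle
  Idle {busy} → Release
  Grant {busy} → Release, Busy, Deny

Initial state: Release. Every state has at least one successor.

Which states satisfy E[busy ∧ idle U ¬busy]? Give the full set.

{Release}

States satisfying busy ∧ idle: ∅.
States satisfying ¬busy: {Release}.
States satisfying E[busy ∧ idle U ¬busy]: {Release}.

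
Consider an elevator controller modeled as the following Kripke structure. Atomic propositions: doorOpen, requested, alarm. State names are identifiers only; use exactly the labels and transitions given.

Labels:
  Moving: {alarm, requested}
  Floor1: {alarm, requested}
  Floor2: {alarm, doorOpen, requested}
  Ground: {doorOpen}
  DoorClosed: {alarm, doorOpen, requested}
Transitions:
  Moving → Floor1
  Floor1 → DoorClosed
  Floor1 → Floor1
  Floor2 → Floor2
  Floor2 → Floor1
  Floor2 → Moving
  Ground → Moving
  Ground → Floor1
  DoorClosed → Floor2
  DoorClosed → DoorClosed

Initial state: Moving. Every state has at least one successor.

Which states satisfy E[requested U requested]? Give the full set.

States satisfying requested: {Moving, Floor1, Floor2, DoorClosed}.
States satisfying E[requested U requested]: {Moving, Floor1, Floor2, DoorClosed}.

{Moving, Floor1, Floor2, DoorClosed}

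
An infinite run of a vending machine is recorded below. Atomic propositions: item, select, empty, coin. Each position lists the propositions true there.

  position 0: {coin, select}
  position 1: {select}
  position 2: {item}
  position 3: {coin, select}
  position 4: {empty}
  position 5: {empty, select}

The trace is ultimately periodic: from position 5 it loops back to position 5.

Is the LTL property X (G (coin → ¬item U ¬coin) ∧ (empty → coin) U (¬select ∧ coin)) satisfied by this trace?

No

The position after 0 is 1; G (coin → ¬item U ¬coin) ∧ (empty → coin) U (¬select ∧ coin) is false there.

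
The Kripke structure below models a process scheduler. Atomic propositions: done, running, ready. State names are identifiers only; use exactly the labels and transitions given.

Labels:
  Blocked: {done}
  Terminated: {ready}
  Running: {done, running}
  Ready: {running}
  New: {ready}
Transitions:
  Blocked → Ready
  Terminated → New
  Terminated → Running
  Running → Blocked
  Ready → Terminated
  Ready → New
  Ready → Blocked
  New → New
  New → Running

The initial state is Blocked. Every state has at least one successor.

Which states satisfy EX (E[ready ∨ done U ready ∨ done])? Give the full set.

{Terminated, Running, Ready, New}

States satisfying E[ready ∨ done U ready ∨ done]: {Blocked, Terminated, Running, New}.
States satisfying EX (E[ready ∨ done U ready ∨ done]): {Terminated, Running, Ready, New}.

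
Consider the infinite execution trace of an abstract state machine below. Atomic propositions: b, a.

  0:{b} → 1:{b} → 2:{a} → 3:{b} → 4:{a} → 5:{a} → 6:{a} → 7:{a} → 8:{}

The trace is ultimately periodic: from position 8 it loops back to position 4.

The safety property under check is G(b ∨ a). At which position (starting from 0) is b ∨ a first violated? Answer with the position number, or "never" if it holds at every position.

8

Check b ∨ a at each position in order: 0 ✓, 1 ✓, 2 ✓, 3 ✓, 4 ✓, 5 ✓, 6 ✓, 7 ✓.
At position 8 the labels are {}, so b ∨ a is false there. This is the first violation.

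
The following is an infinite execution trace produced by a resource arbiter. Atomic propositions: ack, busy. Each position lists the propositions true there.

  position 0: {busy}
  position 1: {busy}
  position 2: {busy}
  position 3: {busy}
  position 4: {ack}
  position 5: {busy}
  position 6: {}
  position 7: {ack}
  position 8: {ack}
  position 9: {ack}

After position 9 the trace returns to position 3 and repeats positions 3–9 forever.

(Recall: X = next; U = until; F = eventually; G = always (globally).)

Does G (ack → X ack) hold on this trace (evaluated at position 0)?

No

ack → X ack must hold at every position from 0 onward. It fails at position 4, so G (ack → X ack) is false.
Positions where ack holds: 4, 7, 8, 9.
Check X ack at each: 4→fails, 7→ok, 8→ok, 9→fails.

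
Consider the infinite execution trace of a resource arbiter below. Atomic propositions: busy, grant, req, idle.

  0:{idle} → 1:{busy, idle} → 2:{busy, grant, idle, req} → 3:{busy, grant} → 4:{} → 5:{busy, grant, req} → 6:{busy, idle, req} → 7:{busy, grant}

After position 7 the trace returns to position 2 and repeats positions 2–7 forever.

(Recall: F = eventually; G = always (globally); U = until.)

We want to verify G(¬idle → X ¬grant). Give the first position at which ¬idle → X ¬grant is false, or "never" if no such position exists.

Check ¬idle → X ¬grant at each position in order: 0 ✓, 1 ✓, 2 ✓, 3 ✓.
At position 4 the labels are {} and the next position 5 has {busy, grant, req}, so ¬idle → X ¬grant is false there. This is the first violation.

4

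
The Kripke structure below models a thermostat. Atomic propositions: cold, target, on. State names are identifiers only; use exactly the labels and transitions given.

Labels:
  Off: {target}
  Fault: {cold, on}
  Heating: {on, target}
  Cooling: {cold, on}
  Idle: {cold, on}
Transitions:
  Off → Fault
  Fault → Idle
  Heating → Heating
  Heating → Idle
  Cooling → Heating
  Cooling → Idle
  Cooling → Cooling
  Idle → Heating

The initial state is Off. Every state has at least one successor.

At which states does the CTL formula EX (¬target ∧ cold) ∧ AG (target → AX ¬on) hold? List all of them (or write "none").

States satisfying ¬target ∧ cold: {Fault, Cooling, Idle}.
States satisfying EX (¬target ∧ cold): {Off, Fault, Heating, Cooling}.
States satisfying target → AX ¬on: {Fault, Cooling, Idle}.
States satisfying AG (target → AX ¬on): ∅.
States satisfying EX (¬target ∧ cold) ∧ AG (target → AX ¬on): ∅.

none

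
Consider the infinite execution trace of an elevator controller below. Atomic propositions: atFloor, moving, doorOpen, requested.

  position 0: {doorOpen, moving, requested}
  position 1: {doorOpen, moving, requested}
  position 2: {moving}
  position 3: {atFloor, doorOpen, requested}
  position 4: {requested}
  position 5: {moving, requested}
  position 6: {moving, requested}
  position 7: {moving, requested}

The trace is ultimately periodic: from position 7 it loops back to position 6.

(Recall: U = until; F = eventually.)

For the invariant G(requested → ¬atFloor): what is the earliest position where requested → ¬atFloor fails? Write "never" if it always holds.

3

Check requested → ¬atFloor at each position in order: 0 ✓, 1 ✓, 2 ✓.
At position 3 the labels are {atFloor, doorOpen, requested}, so requested → ¬atFloor is false there. This is the first violation.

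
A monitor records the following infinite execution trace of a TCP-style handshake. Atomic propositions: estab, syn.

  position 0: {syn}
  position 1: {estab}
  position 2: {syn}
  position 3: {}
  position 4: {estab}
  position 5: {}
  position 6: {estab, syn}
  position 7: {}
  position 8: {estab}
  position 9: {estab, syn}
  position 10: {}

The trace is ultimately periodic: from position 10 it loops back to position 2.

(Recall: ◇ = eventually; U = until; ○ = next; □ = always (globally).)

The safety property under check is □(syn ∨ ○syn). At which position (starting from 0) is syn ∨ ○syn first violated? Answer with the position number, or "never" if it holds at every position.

3

Check syn ∨ ○syn at each position in order: 0 ✓, 1 ✓, 2 ✓.
At position 3 the labels are {} and the next position 4 has {estab}, so syn ∨ ○syn is false there. This is the first violation.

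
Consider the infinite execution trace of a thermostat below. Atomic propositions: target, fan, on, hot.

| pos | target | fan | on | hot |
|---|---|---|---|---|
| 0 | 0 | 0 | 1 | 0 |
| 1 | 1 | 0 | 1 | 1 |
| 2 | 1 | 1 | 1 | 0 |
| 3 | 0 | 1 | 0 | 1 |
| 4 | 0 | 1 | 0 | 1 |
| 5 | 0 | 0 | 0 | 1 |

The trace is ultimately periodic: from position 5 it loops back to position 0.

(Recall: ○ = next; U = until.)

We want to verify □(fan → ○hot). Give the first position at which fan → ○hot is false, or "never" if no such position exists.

fan → ○hot holds at every position 0..5, and those are all the positions the trace ever visits, so the invariant □(fan → ○hot) is never violated.

never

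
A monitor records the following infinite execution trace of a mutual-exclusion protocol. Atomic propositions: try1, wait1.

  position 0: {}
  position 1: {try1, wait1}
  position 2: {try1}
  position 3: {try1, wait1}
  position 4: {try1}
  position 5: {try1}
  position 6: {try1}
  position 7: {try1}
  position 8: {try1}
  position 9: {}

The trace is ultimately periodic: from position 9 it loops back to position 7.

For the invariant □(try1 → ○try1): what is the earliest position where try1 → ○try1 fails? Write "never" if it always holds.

Check try1 → ○try1 at each position in order: 0 ✓, 1 ✓, 2 ✓, 3 ✓, 4 ✓, 5 ✓, 6 ✓, 7 ✓.
At position 8 the labels are {try1} and the next position 9 has {}, so try1 → ○try1 is false there. This is the first violation.

8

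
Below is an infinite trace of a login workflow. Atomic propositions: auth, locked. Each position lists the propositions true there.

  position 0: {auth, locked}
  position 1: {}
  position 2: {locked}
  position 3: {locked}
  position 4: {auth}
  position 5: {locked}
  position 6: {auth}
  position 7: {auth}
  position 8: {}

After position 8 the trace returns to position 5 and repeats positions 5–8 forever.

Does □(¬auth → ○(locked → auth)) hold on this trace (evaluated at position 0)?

Violated

¬auth → ○(locked → auth) must hold at every position from 0 onward. It fails at position 1, so □(¬auth → ○(locked → auth)) is false.
Positions where ¬auth holds: 1, 2, 3, 5, 8.
Check ○(locked → auth) at each: 1→fails, 2→fails, 3→ok, 5→ok, 8→fails.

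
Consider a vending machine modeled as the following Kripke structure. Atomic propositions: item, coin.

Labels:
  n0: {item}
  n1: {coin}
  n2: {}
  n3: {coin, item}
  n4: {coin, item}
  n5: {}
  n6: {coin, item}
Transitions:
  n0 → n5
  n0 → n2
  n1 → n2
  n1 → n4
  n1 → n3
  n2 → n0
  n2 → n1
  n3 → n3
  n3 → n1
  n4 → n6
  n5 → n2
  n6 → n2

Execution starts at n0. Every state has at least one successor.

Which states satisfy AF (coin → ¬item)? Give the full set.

{n0, n1, n2, n4, n5, n6}

States satisfying coin → ¬item: {n0, n1, n2, n5}.
States satisfying AF (coin → ¬item): {n0, n1, n2, n4, n5, n6}.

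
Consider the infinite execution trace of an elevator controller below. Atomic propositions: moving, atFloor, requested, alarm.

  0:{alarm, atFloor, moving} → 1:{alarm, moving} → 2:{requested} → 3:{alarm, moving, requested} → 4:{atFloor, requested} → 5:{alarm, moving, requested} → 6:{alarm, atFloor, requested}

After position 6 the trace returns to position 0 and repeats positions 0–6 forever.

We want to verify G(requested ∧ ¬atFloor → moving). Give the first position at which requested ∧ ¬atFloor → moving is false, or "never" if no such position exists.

Check requested ∧ ¬atFloor → moving at each position in order: 0 ✓, 1 ✓.
At position 2 the labels are {requested}, so requested ∧ ¬atFloor → moving is false there. This is the first violation.

2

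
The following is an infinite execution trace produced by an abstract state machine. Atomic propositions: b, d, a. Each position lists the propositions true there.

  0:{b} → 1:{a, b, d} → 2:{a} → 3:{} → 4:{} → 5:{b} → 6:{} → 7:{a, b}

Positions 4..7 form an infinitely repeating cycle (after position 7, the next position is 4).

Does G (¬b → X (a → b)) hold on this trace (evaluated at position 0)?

¬b → X (a → b) holds at every position 0..7, and those are all positions ever visited, so G (¬b → X (a → b)) holds.
Positions where ¬b holds: 2, 3, 4, 6.
Check X (a → b) at each: 2→ok, 3→ok, 4→ok, 6→ok.

Holds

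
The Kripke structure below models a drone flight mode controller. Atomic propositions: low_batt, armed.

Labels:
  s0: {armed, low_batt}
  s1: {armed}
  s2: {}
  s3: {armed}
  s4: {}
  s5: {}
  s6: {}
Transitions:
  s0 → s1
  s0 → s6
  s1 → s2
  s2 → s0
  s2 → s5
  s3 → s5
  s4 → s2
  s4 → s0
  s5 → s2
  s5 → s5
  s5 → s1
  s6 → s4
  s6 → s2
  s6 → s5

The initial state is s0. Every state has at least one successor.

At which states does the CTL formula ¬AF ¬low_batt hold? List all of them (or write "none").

States satisfying ¬low_batt: {s1, s2, s3, s4, s5, s6}.
States satisfying AF ¬low_batt: {s0, s1, s2, s3, s4, s5, s6}.
States satisfying ¬AF ¬low_batt: ∅.

none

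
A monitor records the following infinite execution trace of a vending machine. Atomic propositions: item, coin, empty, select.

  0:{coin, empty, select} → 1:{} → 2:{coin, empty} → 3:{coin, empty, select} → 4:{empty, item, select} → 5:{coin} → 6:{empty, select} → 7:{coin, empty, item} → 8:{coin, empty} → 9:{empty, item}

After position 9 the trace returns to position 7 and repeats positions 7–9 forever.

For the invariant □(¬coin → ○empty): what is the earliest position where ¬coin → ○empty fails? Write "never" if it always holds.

Check ¬coin → ○empty at each position in order: 0 ✓, 1 ✓, 2 ✓, 3 ✓.
At position 4 the labels are {empty, item, select} and the next position 5 has {coin}, so ¬coin → ○empty is false there. This is the first violation.

4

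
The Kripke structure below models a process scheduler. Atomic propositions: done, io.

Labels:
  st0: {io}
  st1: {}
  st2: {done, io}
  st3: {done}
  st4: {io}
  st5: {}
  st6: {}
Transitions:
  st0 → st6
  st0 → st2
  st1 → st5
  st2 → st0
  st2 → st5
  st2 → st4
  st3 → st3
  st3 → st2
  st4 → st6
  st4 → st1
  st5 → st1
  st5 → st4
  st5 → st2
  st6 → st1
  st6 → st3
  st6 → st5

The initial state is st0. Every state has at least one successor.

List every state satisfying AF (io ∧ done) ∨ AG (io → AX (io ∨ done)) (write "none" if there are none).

States satisfying io ∧ done: {st2}.
States satisfying AF (io ∧ done): {st2}.
States satisfying io → AX (io ∨ done): {st1, st3, st5, st6}.
States satisfying AG (io → AX (io ∨ done)): ∅.
States satisfying AF (io ∧ done) ∨ AG (io → AX (io ∨ done)): {st2}.

{st2}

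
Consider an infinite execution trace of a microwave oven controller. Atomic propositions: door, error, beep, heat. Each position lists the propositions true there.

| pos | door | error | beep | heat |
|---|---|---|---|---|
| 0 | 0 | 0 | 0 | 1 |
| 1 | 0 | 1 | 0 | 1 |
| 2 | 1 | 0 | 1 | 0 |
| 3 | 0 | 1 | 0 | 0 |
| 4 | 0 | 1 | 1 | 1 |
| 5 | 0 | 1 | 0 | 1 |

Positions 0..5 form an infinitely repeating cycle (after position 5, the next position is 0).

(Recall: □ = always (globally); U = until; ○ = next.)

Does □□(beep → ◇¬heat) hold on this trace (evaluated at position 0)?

Satisfied

□(beep → ◇¬heat) holds at every position 0..5, and those are all positions ever visited, so □□(beep → ◇¬heat) holds.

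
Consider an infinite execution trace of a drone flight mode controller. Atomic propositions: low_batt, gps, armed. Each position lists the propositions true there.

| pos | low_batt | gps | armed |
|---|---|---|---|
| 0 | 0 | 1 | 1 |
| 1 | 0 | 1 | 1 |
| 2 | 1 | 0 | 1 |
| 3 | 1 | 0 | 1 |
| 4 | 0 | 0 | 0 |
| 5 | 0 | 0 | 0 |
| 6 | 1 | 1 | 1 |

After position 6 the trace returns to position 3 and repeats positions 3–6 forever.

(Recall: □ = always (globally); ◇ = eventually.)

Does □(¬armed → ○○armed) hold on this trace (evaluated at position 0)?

¬armed → ○○armed holds at every position 0..6, and those are all positions ever visited, so □(¬armed → ○○armed) holds.
Positions where ¬armed holds: 4, 5.
Check ○○armed at each: 4→ok, 5→ok.

Holds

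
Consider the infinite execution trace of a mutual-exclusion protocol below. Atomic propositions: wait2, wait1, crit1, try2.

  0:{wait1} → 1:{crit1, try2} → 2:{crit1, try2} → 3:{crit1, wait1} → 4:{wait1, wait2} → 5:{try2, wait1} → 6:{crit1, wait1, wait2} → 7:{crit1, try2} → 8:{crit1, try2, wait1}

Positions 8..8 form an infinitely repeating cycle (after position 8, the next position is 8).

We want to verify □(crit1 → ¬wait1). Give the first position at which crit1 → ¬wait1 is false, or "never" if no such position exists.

3

Check crit1 → ¬wait1 at each position in order: 0 ✓, 1 ✓, 2 ✓.
At position 3 the labels are {crit1, wait1}, so crit1 → ¬wait1 is false there. This is the first violation.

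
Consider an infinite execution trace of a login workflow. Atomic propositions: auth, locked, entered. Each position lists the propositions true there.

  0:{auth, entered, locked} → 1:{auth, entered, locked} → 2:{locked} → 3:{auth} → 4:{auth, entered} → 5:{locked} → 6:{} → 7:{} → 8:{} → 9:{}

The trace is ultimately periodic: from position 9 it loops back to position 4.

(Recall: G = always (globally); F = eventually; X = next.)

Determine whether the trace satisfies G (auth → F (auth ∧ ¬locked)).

auth → F (auth ∧ ¬locked) holds at every position 0..9, and those are all positions ever visited, so G (auth → F (auth ∧ ¬locked)) holds.
Positions where auth holds: 0, 1, 3, 4.
Check F (auth ∧ ¬locked) at each: 0→ok, 1→ok, 3→ok, 4→ok.

Holds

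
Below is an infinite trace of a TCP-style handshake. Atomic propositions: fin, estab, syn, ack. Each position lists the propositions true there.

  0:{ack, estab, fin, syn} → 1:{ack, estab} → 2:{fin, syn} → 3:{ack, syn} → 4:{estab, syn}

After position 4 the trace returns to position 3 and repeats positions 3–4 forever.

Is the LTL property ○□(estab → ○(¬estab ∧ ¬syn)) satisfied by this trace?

The position after 0 is 1; □(estab → ○(¬estab ∧ ¬syn)) is false there.

Does not hold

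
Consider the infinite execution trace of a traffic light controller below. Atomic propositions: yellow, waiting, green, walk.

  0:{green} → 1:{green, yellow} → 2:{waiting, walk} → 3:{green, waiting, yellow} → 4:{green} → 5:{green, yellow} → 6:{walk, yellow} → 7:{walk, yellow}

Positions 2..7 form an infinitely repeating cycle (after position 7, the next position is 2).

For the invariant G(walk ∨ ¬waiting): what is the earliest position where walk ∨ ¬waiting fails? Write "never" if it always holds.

3

Check walk ∨ ¬waiting at each position in order: 0 ✓, 1 ✓, 2 ✓.
At position 3 the labels are {green, waiting, yellow}, so walk ∨ ¬waiting is false there. This is the first violation.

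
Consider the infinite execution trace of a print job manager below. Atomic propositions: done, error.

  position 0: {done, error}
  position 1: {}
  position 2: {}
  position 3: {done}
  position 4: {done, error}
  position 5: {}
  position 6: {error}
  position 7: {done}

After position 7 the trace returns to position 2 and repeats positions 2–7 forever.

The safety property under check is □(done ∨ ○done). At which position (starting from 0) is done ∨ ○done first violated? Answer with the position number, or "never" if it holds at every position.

1

Check done ∨ ○done at each position in order: 0 ✓.
At position 1 the labels are {} and the next position 2 has {}, so done ∨ ○done is false there. This is the first violation.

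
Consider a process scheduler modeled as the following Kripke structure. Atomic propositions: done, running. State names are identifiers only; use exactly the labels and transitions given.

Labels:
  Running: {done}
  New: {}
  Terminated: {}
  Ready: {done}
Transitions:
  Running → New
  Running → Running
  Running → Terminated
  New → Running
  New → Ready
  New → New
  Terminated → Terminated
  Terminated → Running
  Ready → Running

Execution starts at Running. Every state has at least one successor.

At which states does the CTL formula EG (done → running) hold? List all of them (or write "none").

States satisfying done → running: {New, Terminated}.
States satisfying EG (done → running): {New, Terminated}.

{New, Terminated}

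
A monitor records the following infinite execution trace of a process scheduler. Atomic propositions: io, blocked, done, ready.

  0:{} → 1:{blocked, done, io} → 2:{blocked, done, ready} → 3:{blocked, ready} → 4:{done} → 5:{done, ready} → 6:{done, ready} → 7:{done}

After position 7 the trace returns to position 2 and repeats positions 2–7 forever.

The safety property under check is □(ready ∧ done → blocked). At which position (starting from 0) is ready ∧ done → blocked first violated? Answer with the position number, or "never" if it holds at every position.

5

Check ready ∧ done → blocked at each position in order: 0 ✓, 1 ✓, 2 ✓, 3 ✓, 4 ✓.
At position 5 the labels are {done, ready}, so ready ∧ done → blocked is false there. This is the first violation.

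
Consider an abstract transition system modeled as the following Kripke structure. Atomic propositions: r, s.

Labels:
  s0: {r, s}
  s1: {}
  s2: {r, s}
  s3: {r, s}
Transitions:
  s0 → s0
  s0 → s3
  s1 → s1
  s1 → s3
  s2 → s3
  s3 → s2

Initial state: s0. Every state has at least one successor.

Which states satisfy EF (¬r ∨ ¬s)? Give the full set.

{s1}

States satisfying ¬r ∨ ¬s: {s1}.
States satisfying EF (¬r ∨ ¬s): {s1}.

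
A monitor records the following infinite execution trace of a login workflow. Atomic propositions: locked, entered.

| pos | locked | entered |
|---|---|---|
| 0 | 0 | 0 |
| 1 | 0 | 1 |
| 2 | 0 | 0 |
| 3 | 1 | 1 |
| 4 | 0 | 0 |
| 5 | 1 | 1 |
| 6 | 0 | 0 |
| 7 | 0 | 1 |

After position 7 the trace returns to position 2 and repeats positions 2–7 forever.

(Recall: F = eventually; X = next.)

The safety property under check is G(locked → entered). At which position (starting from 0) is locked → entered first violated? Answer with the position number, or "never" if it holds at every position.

locked → entered holds at every position 0..7, and those are all the positions the trace ever visits, so the invariant G(locked → entered) is never violated.

never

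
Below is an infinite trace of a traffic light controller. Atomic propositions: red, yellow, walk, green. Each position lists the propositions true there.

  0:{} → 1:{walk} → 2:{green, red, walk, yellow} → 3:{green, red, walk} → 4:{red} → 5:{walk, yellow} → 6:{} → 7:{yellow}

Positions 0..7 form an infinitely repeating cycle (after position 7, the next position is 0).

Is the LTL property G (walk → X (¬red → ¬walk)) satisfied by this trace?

Holds

walk → X (¬red → ¬walk) holds at every position 0..7, and those are all positions ever visited, so G (walk → X (¬red → ¬walk)) holds.
Positions where walk holds: 1, 2, 3, 5.
Check X (¬red → ¬walk) at each: 1→ok, 2→ok, 3→ok, 5→ok.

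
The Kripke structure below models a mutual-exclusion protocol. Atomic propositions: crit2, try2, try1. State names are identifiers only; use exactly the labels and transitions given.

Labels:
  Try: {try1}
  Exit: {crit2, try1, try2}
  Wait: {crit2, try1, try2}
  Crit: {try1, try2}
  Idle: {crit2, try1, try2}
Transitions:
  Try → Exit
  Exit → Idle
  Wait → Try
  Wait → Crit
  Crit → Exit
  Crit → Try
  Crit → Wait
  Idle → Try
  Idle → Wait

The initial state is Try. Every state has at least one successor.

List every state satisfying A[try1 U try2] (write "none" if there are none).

States satisfying try1: {Try, Exit, Wait, Crit, Idle}.
States satisfying try2: {Exit, Wait, Crit, Idle}.
States satisfying A[try1 U try2]: {Try, Exit, Wait, Crit, Idle}.

{Try, Exit, Wait, Crit, Idle}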